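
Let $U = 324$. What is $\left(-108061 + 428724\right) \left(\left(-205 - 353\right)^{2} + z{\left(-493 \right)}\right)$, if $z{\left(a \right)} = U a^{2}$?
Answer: $25351373076120$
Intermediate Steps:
$z{\left(a \right)} = 324 a^{2}$
$\left(-108061 + 428724\right) \left(\left(-205 - 353\right)^{2} + z{\left(-493 \right)}\right) = \left(-108061 + 428724\right) \left(\left(-205 - 353\right)^{2} + 324 \left(-493\right)^{2}\right) = 320663 \left(\left(-558\right)^{2} + 324 \cdot 243049\right) = 320663 \left(311364 + 78747876\right) = 320663 \cdot 79059240 = 25351373076120$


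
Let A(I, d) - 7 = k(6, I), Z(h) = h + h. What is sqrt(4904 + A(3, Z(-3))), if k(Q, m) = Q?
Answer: sqrt(4917) ≈ 70.121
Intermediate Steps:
Z(h) = 2*h
A(I, d) = 13 (A(I, d) = 7 + 6 = 13)
sqrt(4904 + A(3, Z(-3))) = sqrt(4904 + 13) = sqrt(4917)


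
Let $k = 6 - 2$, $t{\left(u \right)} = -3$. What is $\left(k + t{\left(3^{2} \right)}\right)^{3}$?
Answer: $1$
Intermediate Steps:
$k = 4$ ($k = 6 - 2 = 4$)
$\left(k + t{\left(3^{2} \right)}\right)^{3} = \left(4 - 3\right)^{3} = 1^{3} = 1$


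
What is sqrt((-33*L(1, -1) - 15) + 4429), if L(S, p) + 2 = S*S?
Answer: sqrt(4447) ≈ 66.686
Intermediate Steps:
L(S, p) = -2 + S**2 (L(S, p) = -2 + S*S = -2 + S**2)
sqrt((-33*L(1, -1) - 15) + 4429) = sqrt((-33*(-2 + 1**2) - 15) + 4429) = sqrt((-33*(-2 + 1) - 15) + 4429) = sqrt((-33*(-1) - 15) + 4429) = sqrt((33 - 15) + 4429) = sqrt(18 + 4429) = sqrt(4447)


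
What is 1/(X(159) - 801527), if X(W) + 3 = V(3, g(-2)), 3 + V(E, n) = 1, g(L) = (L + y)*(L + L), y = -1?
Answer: -1/801532 ≈ -1.2476e-6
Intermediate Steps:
g(L) = 2*L*(-1 + L) (g(L) = (L - 1)*(L + L) = (-1 + L)*(2*L) = 2*L*(-1 + L))
V(E, n) = -2 (V(E, n) = -3 + 1 = -2)
X(W) = -5 (X(W) = -3 - 2 = -5)
1/(X(159) - 801527) = 1/(-5 - 801527) = 1/(-801532) = -1/801532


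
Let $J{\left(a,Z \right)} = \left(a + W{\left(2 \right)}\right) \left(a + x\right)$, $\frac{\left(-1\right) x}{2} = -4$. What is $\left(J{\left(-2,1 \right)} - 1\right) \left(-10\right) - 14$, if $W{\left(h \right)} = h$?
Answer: $-4$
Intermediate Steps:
$x = 8$ ($x = \left(-2\right) \left(-4\right) = 8$)
$J{\left(a,Z \right)} = \left(2 + a\right) \left(8 + a\right)$ ($J{\left(a,Z \right)} = \left(a + 2\right) \left(a + 8\right) = \left(2 + a\right) \left(8 + a\right)$)
$\left(J{\left(-2,1 \right)} - 1\right) \left(-10\right) - 14 = \left(\left(16 + \left(-2\right)^{2} + 10 \left(-2\right)\right) - 1\right) \left(-10\right) - 14 = \left(\left(16 + 4 - 20\right) - 1\right) \left(-10\right) - 14 = \left(0 - 1\right) \left(-10\right) - 14 = \left(-1\right) \left(-10\right) - 14 = 10 - 14 = -4$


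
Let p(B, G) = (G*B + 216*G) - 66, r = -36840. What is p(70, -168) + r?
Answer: -84954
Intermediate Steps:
p(B, G) = -66 + 216*G + B*G (p(B, G) = (B*G + 216*G) - 66 = (216*G + B*G) - 66 = -66 + 216*G + B*G)
p(70, -168) + r = (-66 + 216*(-168) + 70*(-168)) - 36840 = (-66 - 36288 - 11760) - 36840 = -48114 - 36840 = -84954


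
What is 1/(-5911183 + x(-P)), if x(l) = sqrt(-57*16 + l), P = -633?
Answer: -5911183/34942084459768 - 3*I*sqrt(31)/34942084459768 ≈ -1.6917e-7 - 4.7803e-13*I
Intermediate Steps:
x(l) = sqrt(-912 + l)
1/(-5911183 + x(-P)) = 1/(-5911183 + sqrt(-912 - 1*(-633))) = 1/(-5911183 + sqrt(-912 + 633)) = 1/(-5911183 + sqrt(-279)) = 1/(-5911183 + 3*I*sqrt(31))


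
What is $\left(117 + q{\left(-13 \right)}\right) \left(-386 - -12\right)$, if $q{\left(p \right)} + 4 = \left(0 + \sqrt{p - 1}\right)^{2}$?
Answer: $-37026$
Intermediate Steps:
$q{\left(p \right)} = -5 + p$ ($q{\left(p \right)} = -4 + \left(0 + \sqrt{p - 1}\right)^{2} = -4 + \left(0 + \sqrt{-1 + p}\right)^{2} = -4 + \left(\sqrt{-1 + p}\right)^{2} = -4 + \left(-1 + p\right) = -5 + p$)
$\left(117 + q{\left(-13 \right)}\right) \left(-386 - -12\right) = \left(117 - 18\right) \left(-386 - -12\right) = \left(117 - 18\right) \left(-386 + \left(14 - 2\right)\right) = 99 \left(-386 + 12\right) = 99 \left(-374\right) = -37026$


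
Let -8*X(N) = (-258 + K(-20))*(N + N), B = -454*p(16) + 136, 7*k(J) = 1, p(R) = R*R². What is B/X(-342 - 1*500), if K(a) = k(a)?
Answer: 26032272/759905 ≈ 34.257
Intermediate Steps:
p(R) = R³
k(J) = ⅐ (k(J) = (⅐)*1 = ⅐)
K(a) = ⅐
B = -1859448 (B = -454*16³ + 136 = -454*4096 + 136 = -1859584 + 136 = -1859448)
X(N) = 1805*N/28 (X(N) = -(-258 + ⅐)*(N + N)/8 = -(-1805)*2*N/56 = -(-1805)*N/28 = 1805*N/28)
B/X(-342 - 1*500) = -1859448*28/(1805*(-342 - 1*500)) = -1859448*28/(1805*(-342 - 500)) = -1859448/((1805/28)*(-842)) = -1859448/(-759905/14) = -1859448*(-14/759905) = 26032272/759905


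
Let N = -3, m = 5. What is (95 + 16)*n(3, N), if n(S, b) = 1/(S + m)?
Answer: 111/8 ≈ 13.875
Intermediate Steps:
n(S, b) = 1/(5 + S) (n(S, b) = 1/(S + 5) = 1/(5 + S))
(95 + 16)*n(3, N) = (95 + 16)/(5 + 3) = 111/8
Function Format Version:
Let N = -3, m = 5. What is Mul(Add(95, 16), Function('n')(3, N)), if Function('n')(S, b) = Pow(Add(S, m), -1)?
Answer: Rational(111, 8) ≈ 13.875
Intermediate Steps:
Function('n')(S, b) = Pow(Add(5, S), -1) (Function('n')(S, b) = Pow(Add(S, 5), -1) = Pow(Add(5, S), -1))
Mul(Add(95, 16), Function('n')(3, N)) = Mul(Add(95, 16), Pow(Add(5, 3), -1)) = Mul(111, Pow(8, -1)) = Mul(111, Rational(1, 8)) = Rational(111, 8)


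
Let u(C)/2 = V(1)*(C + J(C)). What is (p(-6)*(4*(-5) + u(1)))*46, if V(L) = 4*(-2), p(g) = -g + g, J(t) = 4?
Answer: 0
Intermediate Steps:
p(g) = 0
V(L) = -8
u(C) = -64 - 16*C (u(C) = 2*(-8*(C + 4)) = 2*(-8*(4 + C)) = 2*(-32 - 8*C) = -64 - 16*C)
(p(-6)*(4*(-5) + u(1)))*46 = (0*(4*(-5) + (-64 - 16*1)))*46 = (0*(-20 + (-64 - 16)))*46 = (0*(-20 - 80))*46 = (0*(-100))*46 = 0*46 = 0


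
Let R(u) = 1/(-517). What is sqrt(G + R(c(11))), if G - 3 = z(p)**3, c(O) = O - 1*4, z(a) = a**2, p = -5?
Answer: 5*sqrt(167087679)/517 ≈ 125.01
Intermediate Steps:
c(O) = -4 + O (c(O) = O - 4 = -4 + O)
G = 15628 (G = 3 + ((-5)**2)**3 = 3 + 25**3 = 3 + 15625 = 15628)
R(u) = -1/517
sqrt(G + R(c(11))) = sqrt(15628 - 1/517) = sqrt(8079675/517) = 5*sqrt(167087679)/517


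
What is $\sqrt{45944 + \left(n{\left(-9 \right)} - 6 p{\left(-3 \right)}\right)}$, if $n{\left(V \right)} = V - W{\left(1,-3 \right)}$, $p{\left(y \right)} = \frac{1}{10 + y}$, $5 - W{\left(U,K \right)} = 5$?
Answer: $\frac{\sqrt{2250773}}{7} \approx 214.32$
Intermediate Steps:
$W{\left(U,K \right)} = 0$ ($W{\left(U,K \right)} = 5 - 5 = 0$)
$n{\left(V \right)} = V$ ($n{\left(V \right)} = V - 0 = V + 0 = V$)
$\sqrt{45944 + \left(n{\left(-9 \right)} - 6 p{\left(-3 \right)}\right)} = \sqrt{45944 - \left(9 + \frac{6}{10 - 3}\right)} = \sqrt{45944 - \left(9 + \frac{6}{7}\right)} = \sqrt{45944 - \frac{69}{7}} = \sqrt{\frac{321539}{7}} = \frac{\sqrt{2250773}}{7}$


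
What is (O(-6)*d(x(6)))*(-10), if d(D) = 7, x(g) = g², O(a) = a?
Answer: 420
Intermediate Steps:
(O(-6)*d(x(6)))*(-10) = -6*7*(-10) = -42*(-10) = 420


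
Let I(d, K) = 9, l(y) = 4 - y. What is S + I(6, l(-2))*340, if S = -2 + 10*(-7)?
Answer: 2988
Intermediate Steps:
S = -72 (S = -2 - 70 = -72)
S + I(6, l(-2))*340 = -72 + 9*340 = -72 + 3060 = 2988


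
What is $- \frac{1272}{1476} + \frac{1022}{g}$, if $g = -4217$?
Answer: $- \frac{572708}{518691} \approx -1.1041$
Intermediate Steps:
$- \frac{1272}{1476} + \frac{1022}{g} = - \frac{1272}{1476} + \frac{1022}{-4217} = \left(-1272\right) \frac{1}{1476} + 1022 \left(- \frac{1}{4217}\right) = - \frac{106}{123} - \frac{1022}{4217} = - \frac{572708}{518691}$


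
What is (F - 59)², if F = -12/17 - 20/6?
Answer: 10336225/2601 ≈ 3973.9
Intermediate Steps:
F = -206/51 (F = -12*1/17 - 20*⅙ = -12/17 - 10/3 = -206/51 ≈ -4.0392)
(F - 59)² = (-206/51 - 59)² = (-3215/51)² = 10336225/2601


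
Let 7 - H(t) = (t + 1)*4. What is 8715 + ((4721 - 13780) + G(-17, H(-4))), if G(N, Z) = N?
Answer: -361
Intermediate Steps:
H(t) = 3 - 4*t (H(t) = 7 - (t + 1)*4 = 7 - (1 + t)*4 = 7 - (4 + 4*t) = 7 + (-4 - 4*t) = 3 - 4*t)
8715 + ((4721 - 13780) + G(-17, H(-4))) = 8715 + ((4721 - 13780) - 17) = 8715 + (-9059 - 17) = 8715 - 9076 = -361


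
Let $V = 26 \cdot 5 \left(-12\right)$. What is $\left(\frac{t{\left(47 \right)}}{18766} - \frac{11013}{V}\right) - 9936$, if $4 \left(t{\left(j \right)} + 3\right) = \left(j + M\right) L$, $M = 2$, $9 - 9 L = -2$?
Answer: $- \frac{54500496361}{5489055} \approx -9928.9$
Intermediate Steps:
$L = \frac{11}{9}$ ($L = 1 - - \frac{2}{9} = 1 + \frac{2}{9} = \frac{11}{9} \approx 1.2222$)
$V = -1560$ ($V = 130 \left(-12\right) = -1560$)
$t{\left(j \right)} = - \frac{43}{18} + \frac{11 j}{36}$ ($t{\left(j \right)} = -3 + \frac{\left(j + 2\right) \frac{11}{9}}{4} = -3 + \frac{\left(2 + j\right) \frac{11}{9}}{4} = -3 + \frac{\frac{22}{9} + \frac{11 j}{9}}{4} = -3 + \left(\frac{11}{18} + \frac{11 j}{36}\right) = - \frac{43}{18} + \frac{11 j}{36}$)
$\left(\frac{t{\left(47 \right)}}{18766} - \frac{11013}{V}\right) - 9936 = \left(\frac{- \frac{43}{18} + \frac{11}{36} \cdot 47}{18766} - \frac{11013}{-1560}\right) - 9936 = \left(\left(- \frac{43}{18} + \frac{517}{36}\right) \frac{1}{18766} - - \frac{3671}{520}\right) - 9936 = \left(\frac{431}{36} \cdot \frac{1}{18766} + \frac{3671}{520}\right) - 9936 = \left(\frac{431}{675576} + \frac{3671}{520}\right) - 9936 = \frac{38754119}{5489055} - 9936 = - \frac{54500496361}{5489055}$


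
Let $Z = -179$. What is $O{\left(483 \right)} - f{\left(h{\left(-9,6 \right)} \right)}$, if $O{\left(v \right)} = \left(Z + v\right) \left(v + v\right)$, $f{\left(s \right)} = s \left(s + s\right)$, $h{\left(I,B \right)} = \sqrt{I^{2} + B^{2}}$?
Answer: $293430$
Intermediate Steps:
$h{\left(I,B \right)} = \sqrt{B^{2} + I^{2}}$
$f{\left(s \right)} = 2 s^{2}$ ($f{\left(s \right)} = s 2 s = 2 s^{2}$)
$O{\left(v \right)} = 2 v \left(-179 + v\right)$ ($O{\left(v \right)} = \left(-179 + v\right) \left(v + v\right) = \left(-179 + v\right) 2 v = 2 v \left(-179 + v\right)$)
$O{\left(483 \right)} - f{\left(h{\left(-9,6 \right)} \right)} = 2 \cdot 483 \left(-179 + 483\right) - 2 \left(\sqrt{6^{2} + \left(-9\right)^{2}}\right)^{2} = 2 \cdot 483 \cdot 304 - 2 \left(\sqrt{36 + 81}\right)^{2} = 293664 - 2 \left(\sqrt{117}\right)^{2} = 293664 - 2 \left(3 \sqrt{13}\right)^{2} = 293664 - 2 \cdot 117 = 293664 - 234 = 293430$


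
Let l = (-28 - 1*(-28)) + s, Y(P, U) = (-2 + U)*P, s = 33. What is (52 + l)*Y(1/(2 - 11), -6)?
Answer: 680/9 ≈ 75.556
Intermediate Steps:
Y(P, U) = P*(-2 + U)
l = 33 (l = (-28 - 1*(-28)) + 33 = (-28 + 28) + 33 = 0 + 33 = 33)
(52 + l)*Y(1/(2 - 11), -6) = (52 + 33)*((-2 - 6)/(2 - 11)) = 85*(-8/(-9)) = 85*(-1/9*(-8)) = 85*(8/9) = 680/9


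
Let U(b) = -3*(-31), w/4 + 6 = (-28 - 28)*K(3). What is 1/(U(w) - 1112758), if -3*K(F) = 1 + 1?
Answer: -1/1112665 ≈ -8.9874e-7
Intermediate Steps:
K(F) = -⅔ (K(F) = -(1 + 1)/3 = -⅓*2 = -⅔)
w = 376/3 (w = -24 + 4*((-28 - 28)*(-⅔)) = -24 + 4*(-56*(-⅔)) = -24 + 4*(112/3) = -24 + 448/3 = 376/3 ≈ 125.33)
U(b) = 93
1/(U(w) - 1112758) = 1/(93 - 1112758) = 1/(-1112665) = -1/1112665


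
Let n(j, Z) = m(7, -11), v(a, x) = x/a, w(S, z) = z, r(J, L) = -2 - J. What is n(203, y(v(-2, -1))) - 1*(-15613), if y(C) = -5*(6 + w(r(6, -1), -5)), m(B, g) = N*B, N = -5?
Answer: 15578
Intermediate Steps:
m(B, g) = -5*B
y(C) = -5 (y(C) = -5*(6 - 5) = -5*1 = -5)
n(j, Z) = -35 (n(j, Z) = -5*7 = -35)
n(203, y(v(-2, -1))) - 1*(-15613) = -35 - 1*(-15613) = -35 + 15613 = 15578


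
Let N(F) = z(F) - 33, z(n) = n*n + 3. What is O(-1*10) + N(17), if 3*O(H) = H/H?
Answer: 778/3 ≈ 259.33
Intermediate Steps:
z(n) = 3 + n² (z(n) = n² + 3 = 3 + n²)
O(H) = ⅓ (O(H) = (H/H)/3 = (⅓)*1 = ⅓)
N(F) = -30 + F² (N(F) = (3 + F²) - 33 = -30 + F²)
O(-1*10) + N(17) = ⅓ + (-30 + 17²) = ⅓ + (-30 + 289) = ⅓ + 259 = 778/3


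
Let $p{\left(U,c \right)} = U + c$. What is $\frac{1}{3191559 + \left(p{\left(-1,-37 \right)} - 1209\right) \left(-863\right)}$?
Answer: $\frac{1}{4267720} \approx 2.3432 \cdot 10^{-7}$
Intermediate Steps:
$\frac{1}{3191559 + \left(p{\left(-1,-37 \right)} - 1209\right) \left(-863\right)} = \frac{1}{3191559 + \left(\left(-1 - 37\right) - 1209\right) \left(-863\right)} = \frac{1}{3191559 + \left(-38 - 1209\right) \left(-863\right)} = \frac{1}{3191559 - -1076161} = \frac{1}{3191559 + 1076161} = \frac{1}{4267720}$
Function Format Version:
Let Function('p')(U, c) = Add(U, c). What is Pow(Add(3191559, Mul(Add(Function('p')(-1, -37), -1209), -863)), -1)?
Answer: Rational(1, 4267720) ≈ 2.3432e-7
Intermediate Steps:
Pow(Add(3191559, Mul(Add(Function('p')(-1, -37), -1209), -863)), -1) = Pow(Add(3191559, Mul(Add(Add(-1, -37), -1209), -863)), -1) = Pow(Add(3191559, Mul(Add(-38, -1209), -863)), -1) = Pow(Add(3191559, Mul(-1247, -863)), -1) = Pow(Add(3191559, 1076161), -1) = Pow(4267720, -1) = Rational(1, 4267720)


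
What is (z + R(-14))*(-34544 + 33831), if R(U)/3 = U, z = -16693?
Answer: 11932055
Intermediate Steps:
R(U) = 3*U
(z + R(-14))*(-34544 + 33831) = (-16693 + 3*(-14))*(-34544 + 33831) = (-16693 - 42)*(-713) = -16735*(-713) = 11932055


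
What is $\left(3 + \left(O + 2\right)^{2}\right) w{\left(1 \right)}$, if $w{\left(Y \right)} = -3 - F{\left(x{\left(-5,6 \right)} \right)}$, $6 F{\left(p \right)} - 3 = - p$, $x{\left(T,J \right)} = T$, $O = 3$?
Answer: $- \frac{364}{3} \approx -121.33$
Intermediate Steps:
$F{\left(p \right)} = \frac{1}{2} - \frac{p}{6}$ ($F{\left(p \right)} = \frac{1}{2} + \frac{\left(-1\right) p}{6} = \frac{1}{2} - \frac{p}{6}$)
$w{\left(Y \right)} = - \frac{13}{3}$ ($w{\left(Y \right)} = -3 - \left(\frac{1}{2} - - \frac{5}{6}\right) = -3 - \left(\frac{1}{2} + \frac{5}{6}\right) = -3 - \frac{4}{3} = - \frac{13}{3}$)
$\left(3 + \left(O + 2\right)^{2}\right) w{\left(1 \right)} = \left(3 + \left(3 + 2\right)^{2}\right) \left(- \frac{13}{3}\right) = \left(3 + 5^{2}\right) \left(- \frac{13}{3}\right) = \left(3 + 25\right) \left(- \frac{13}{3}\right) = 28 \left(- \frac{13}{3}\right) = - \frac{364}{3}$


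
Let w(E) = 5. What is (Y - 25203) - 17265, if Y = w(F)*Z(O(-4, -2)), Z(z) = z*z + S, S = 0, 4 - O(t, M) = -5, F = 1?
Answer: -42063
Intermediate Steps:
O(t, M) = 9 (O(t, M) = 4 - 1*(-5) = 4 + 5 = 9)
Z(z) = z² (Z(z) = z*z + 0 = z² + 0 = z²)
Y = 405 (Y = 5*9² = 5*81 = 405)
(Y - 25203) - 17265 = (405 - 25203) - 17265 = -24798 - 17265 = -42063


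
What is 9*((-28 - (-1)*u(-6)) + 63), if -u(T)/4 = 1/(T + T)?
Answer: 318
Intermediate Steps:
u(T) = -2/T (u(T) = -4/(T + T) = -4*1/(2*T) = -2/T)
9*((-28 - (-1)*u(-6)) + 63) = 9*((-28 - (-1)*(-2/(-6))) + 63) = 9*((-28 - (-1)*(-2*(-⅙))) + 63) = 9*((-28 - (-1)/3) + 63) = 9*((-28 - 1*(-⅓)) + 63) = 9*((-28 + ⅓) + 63) = 9*(-83/3 + 63) = 9*(106/3) = 318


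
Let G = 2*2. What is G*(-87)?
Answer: -348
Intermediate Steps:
G = 4
G*(-87) = 4*(-87) = -348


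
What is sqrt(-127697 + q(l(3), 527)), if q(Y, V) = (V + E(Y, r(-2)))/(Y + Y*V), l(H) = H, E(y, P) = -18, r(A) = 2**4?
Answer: I*sqrt(2224986929)/132 ≈ 357.35*I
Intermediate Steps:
r(A) = 16
q(Y, V) = (-18 + V)/(Y + V*Y) (q(Y, V) = (V - 18)/(Y + Y*V) = (-18 + V)/(Y + V*Y))
sqrt(-127697 + q(l(3), 527)) = sqrt(-127697 + (-18 + 527)/(3*(1 + 527))) = sqrt(-127697 + (1/3)*509/528) = sqrt(-127697 + (1/3)*(1/528)*509) = sqrt(-127697 + 509/1584) = sqrt(-202271539/1584) = I*sqrt(2224986929)/132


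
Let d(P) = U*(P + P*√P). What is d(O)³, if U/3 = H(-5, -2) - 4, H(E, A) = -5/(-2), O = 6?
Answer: -373977 - 177147*√6 ≈ -8.0790e+5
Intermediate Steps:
H(E, A) = 5/2 (H(E, A) = -5*(-½) = 5/2)
U = -9/2 (U = 3*(5/2 - 4) = 3*(-3/2) = -9/2 ≈ -4.5000)
d(P) = -9*P/2 - 9*P^(3/2)/2 (d(P) = -9*(P + P*√P)/2 = -9*(P + P^(3/2))/2 = -9*P/2 - 9*P^(3/2)/2)
d(O)³ = (-9/2*6 - 27*√6)³ = (-27 - 27*√6)³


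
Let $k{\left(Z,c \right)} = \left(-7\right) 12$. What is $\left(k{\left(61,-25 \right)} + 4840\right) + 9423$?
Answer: $14179$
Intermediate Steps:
$k{\left(Z,c \right)} = -84$
$\left(k{\left(61,-25 \right)} + 4840\right) + 9423 = \left(-84 + 4840\right) + 9423 = 4756 + 9423 = 14179$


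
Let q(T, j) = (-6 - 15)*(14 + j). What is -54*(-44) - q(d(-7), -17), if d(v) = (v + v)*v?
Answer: 2313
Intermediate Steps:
d(v) = 2*v**2 (d(v) = (2*v)*v = 2*v**2)
q(T, j) = -294 - 21*j (q(T, j) = -21*(14 + j) = -294 - 21*j)
-54*(-44) - q(d(-7), -17) = -54*(-44) - (-294 - 21*(-17)) = 2376 - (-294 + 357) = 2376 - 1*63 = 2376 - 63 = 2313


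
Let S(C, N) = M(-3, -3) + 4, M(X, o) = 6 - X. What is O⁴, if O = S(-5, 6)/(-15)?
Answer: 28561/50625 ≈ 0.56417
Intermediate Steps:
S(C, N) = 13 (S(C, N) = (6 - 1*(-3)) + 4 = (6 + 3) + 4 = 9 + 4 = 13)
O = -13/15 (O = 13/(-15) = 13*(-1/15) = -13/15 ≈ -0.86667)
O⁴ = (-13/15)⁴ = 28561/50625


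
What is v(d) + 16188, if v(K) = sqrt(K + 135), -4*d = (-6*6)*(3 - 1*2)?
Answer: 16200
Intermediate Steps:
d = 9 (d = -(-6*6)*(3 - 1*2)/4 = -(-9)*(3 - 2) = -(-9) = -1/4*(-36) = 9)
v(K) = sqrt(135 + K)
v(d) + 16188 = sqrt(135 + 9) + 16188 = sqrt(144) + 16188 = 12 + 16188 = 16200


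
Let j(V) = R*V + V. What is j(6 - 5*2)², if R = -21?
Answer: 6400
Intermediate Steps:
j(V) = -20*V (j(V) = -21*V + V = -20*V)
j(6 - 5*2)² = (-20*(6 - 5*2))² = (-20*(6 - 10))² = (-20*(-4))² = 80² = 6400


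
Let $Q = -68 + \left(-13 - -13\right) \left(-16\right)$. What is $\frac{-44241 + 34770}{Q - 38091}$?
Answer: $\frac{861}{3469} \approx 0.2482$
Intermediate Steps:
$Q = -68$ ($Q = -68 + \left(-13 + 13\right) \left(-16\right) = -68 + 0 \left(-16\right) = -68 + 0 = -68$)
$\frac{-44241 + 34770}{Q - 38091} = \frac{-44241 + 34770}{-68 - 38091} = - \frac{9471}{-38159} = \left(-9471\right) \left(- \frac{1}{38159}\right) = \frac{861}{3469}$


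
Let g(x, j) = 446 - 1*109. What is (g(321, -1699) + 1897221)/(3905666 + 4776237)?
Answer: 1897558/8681903 ≈ 0.21856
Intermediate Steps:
g(x, j) = 337 (g(x, j) = 446 - 109 = 337)
(g(321, -1699) + 1897221)/(3905666 + 4776237) = (337 + 1897221)/(3905666 + 4776237) = 1897558/8681903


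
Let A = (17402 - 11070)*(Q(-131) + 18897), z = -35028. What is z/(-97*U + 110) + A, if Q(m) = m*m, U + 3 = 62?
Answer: 427185339652/1871 ≈ 2.2832e+8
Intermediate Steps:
U = 59 (U = -3 + 62 = 59)
Q(m) = m²
A = 228319256 (A = (17402 - 11070)*((-131)² + 18897) = 6332*(17161 + 18897) = 6332*36058 = 228319256)
z/(-97*U + 110) + A = -35028/(-97*59 + 110) + 228319256 = -35028/(-5723 + 110) + 228319256 = -35028/(-5613) + 228319256 = -35028*(-1/5613) + 228319256 = 11676/1871 + 228319256 = 427185339652/1871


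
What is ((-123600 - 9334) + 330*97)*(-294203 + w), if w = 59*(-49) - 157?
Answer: 29999759924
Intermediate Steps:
w = -3048 (w = -2891 - 157 = -3048)
((-123600 - 9334) + 330*97)*(-294203 + w) = ((-123600 - 9334) + 330*97)*(-294203 - 3048) = (-132934 + 32010)*(-297251) = -100924*(-297251) = 29999759924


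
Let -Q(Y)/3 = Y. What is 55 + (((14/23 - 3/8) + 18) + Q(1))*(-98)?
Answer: -132287/92 ≈ -1437.9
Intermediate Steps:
Q(Y) = -3*Y
55 + (((14/23 - 3/8) + 18) + Q(1))*(-98) = 55 + (((14/23 - 3/8) + 18) - 3*1)*(-98) = 55 + (((14*(1/23) - 3*⅛) + 18) - 3)*(-98) = 55 + (((14/23 - 3/8) + 18) - 3)*(-98) = 55 + ((43/184 + 18) - 3)*(-98) = 55 + (3355/184 - 3)*(-98) = 55 + (2803/184)*(-98) = 55 - 137347/92 = -132287/92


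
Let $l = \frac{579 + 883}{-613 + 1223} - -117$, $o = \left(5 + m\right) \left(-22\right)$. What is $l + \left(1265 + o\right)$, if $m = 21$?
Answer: $\frac{247781}{305} \approx 812.4$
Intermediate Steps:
$o = -572$ ($o = \left(5 + 21\right) \left(-22\right) = 26 \left(-22\right) = -572$)
$l = \frac{36416}{305}$ ($l = \frac{1462}{610} + 117 = 1462 \cdot \frac{1}{610} + 117 = \frac{731}{305} + 117 = \frac{36416}{305} \approx 119.4$)
$l + \left(1265 + o\right) = \frac{36416}{305} + \left(1265 - 572\right) = \frac{36416}{305} + 693 = \frac{247781}{305}$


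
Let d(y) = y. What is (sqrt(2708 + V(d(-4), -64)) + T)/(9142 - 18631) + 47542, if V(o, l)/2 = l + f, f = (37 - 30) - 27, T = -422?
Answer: 451126460/9489 - 2*sqrt(635)/9489 ≈ 47542.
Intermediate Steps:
f = -20 (f = 7 - 27 = -20)
V(o, l) = -40 + 2*l (V(o, l) = 2*(l - 20) = 2*(-20 + l) = -40 + 2*l)
(sqrt(2708 + V(d(-4), -64)) + T)/(9142 - 18631) + 47542 = (sqrt(2708 + (-40 + 2*(-64))) - 422)/(9142 - 18631) + 47542 = (sqrt(2708 + (-40 - 128)) - 422)/(-9489) + 47542 = (sqrt(2708 - 168) - 422)*(-1/9489) + 47542 = (sqrt(2540) - 422)*(-1/9489) + 47542 = (2*sqrt(635) - 422)*(-1/9489) + 47542 = (-422 + 2*sqrt(635))*(-1/9489) + 47542 = (422/9489 - 2*sqrt(635)/9489) + 47542 = 451126460/9489 - 2*sqrt(635)/9489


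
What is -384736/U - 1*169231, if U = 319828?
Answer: -13531299251/79957 ≈ -1.6923e+5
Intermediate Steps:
-384736/U - 1*169231 = -384736/319828 - 1*169231 = -384736*1/319828 - 169231 = -96184/79957 - 169231 = -13531299251/79957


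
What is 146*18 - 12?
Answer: 2616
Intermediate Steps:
146*18 - 12 = 2628 - 12 = 2616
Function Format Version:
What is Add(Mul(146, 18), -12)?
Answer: 2616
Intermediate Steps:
Add(Mul(146, 18), -12) = Add(2628, -12) = 2616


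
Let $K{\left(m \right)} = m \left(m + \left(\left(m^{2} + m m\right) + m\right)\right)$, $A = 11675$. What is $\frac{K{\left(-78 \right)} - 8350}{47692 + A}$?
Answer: $- \frac{945286}{59367} \approx -15.923$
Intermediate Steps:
$K{\left(m \right)} = m \left(2 m + 2 m^{2}\right)$ ($K{\left(m \right)} = m \left(m + \left(\left(m^{2} + m^{2}\right) + m\right)\right) = m \left(m + \left(2 m^{2} + m\right)\right) = m \left(m + \left(m + 2 m^{2}\right)\right) = m \left(2 m + 2 m^{2}\right)$)
$\frac{K{\left(-78 \right)} - 8350}{47692 + A} = \frac{2 \left(-78\right)^{2} \left(1 - 78\right) - 8350}{47692 + 11675} = \frac{2 \cdot 6084 \left(-77\right) - 8350}{59367} = \left(-936936 - 8350\right) \frac{1}{59367} = \left(-945286\right) \frac{1}{59367} = - \frac{945286}{59367}$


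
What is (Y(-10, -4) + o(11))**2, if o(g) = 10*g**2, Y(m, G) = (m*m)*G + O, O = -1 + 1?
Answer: 656100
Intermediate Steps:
O = 0
Y(m, G) = G*m**2 (Y(m, G) = (m*m)*G + 0 = m**2*G + 0 = G*m**2 + 0 = G*m**2)
(Y(-10, -4) + o(11))**2 = (-4*(-10)**2 + 10*11**2)**2 = (-4*100 + 10*121)**2 = (-400 + 1210)**2 = 810**2 = 656100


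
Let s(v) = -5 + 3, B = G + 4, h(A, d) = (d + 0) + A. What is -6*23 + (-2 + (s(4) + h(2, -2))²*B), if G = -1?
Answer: -128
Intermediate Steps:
h(A, d) = A + d (h(A, d) = d + A = A + d)
B = 3 (B = -1 + 4 = 3)
s(v) = -2
-6*23 + (-2 + (s(4) + h(2, -2))²*B) = -6*23 + (-2 + (-2 + (2 - 2))²*3) = -138 + (-2 + (-2 + 0)²*3) = -138 + (-2 + (-2)²*3) = -138 + (-2 + 4*3) = -138 + (-2 + 12) = -138 + 10 = -128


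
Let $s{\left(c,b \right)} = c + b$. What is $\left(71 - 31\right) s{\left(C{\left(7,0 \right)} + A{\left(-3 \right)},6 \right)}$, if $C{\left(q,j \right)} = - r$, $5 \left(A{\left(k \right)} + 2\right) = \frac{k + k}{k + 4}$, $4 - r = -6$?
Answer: $-288$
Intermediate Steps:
$r = 10$ ($r = 4 - -6 = 4 + 6 = 10$)
$A{\left(k \right)} = -2 + \frac{2 k}{5 \left(4 + k\right)}$ ($A{\left(k \right)} = -2 + \frac{\left(k + k\right) \frac{1}{k + 4}}{5} = -2 + \frac{2 k \frac{1}{4 + k}}{5} = -2 + \frac{2 k}{5 \left(4 + k\right)}$)
$C{\left(q,j \right)} = -10$ ($C{\left(q,j \right)} = \left(-1\right) 10 = -10$)
$s{\left(c,b \right)} = b + c$
$\left(71 - 31\right) s{\left(C{\left(7,0 \right)} + A{\left(-3 \right)},6 \right)} = \left(71 - 31\right) \left(6 - \left(10 - \frac{8 \left(-5 - -3\right)}{5 \left(4 - 3\right)}\right)\right) = 40 \left(6 - \left(10 - \frac{8 \left(-5 + 3\right)}{5 \cdot 1}\right)\right) = 40 \left(6 - \left(10 - - \frac{16}{5}\right)\right) = 40 \left(6 - \frac{66}{5}\right) = 40 \left(- \frac{36}{5}\right) = -288$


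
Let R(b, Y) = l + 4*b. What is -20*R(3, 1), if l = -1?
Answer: -220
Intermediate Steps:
R(b, Y) = -1 + 4*b
-20*R(3, 1) = -20*(-1 + 4*3) = -20*(-1 + 12) = -20*11 = -220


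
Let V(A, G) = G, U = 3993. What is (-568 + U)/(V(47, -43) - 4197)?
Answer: -685/848 ≈ -0.80778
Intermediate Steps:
(-568 + U)/(V(47, -43) - 4197) = (-568 + 3993)/(-43 - 4197) = 3425/(-4240) = 3425*(-1/4240) = -685/848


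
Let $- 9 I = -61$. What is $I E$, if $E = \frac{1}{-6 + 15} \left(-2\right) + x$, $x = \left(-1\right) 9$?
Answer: $- \frac{5063}{81} \approx -62.506$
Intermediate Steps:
$x = -9$
$I = \frac{61}{9}$ ($I = \left(- \frac{1}{9}\right) \left(-61\right) = \frac{61}{9} \approx 6.7778$)
$E = - \frac{83}{9}$ ($E = \frac{1}{-6 + 15} \left(-2\right) - 9 = \frac{1}{9} \left(-2\right) - 9 = - \frac{2}{9} - 9 = - \frac{83}{9} \approx -9.2222$)
$I E = \frac{61}{9} \left(- \frac{83}{9}\right) = - \frac{5063}{81}$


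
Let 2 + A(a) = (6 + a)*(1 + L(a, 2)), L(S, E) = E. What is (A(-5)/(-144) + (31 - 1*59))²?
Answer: 16265089/20736 ≈ 784.39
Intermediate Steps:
A(a) = 16 + 3*a (A(a) = -2 + (6 + a)*(1 + 2) = -2 + (6 + a)*3 = -2 + (18 + 3*a) = 16 + 3*a)
(A(-5)/(-144) + (31 - 1*59))² = ((16 + 3*(-5))/(-144) + (31 - 1*59))² = ((16 - 15)*(-1/144) + (31 - 59))² = (1*(-1/144) - 28)² = (-1/144 - 28)² = (-4033/144)² = 16265089/20736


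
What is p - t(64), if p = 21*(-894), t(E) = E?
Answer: -18838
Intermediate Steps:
p = -18774
p - t(64) = -18774 - 1*64 = -18774 - 64 = -18838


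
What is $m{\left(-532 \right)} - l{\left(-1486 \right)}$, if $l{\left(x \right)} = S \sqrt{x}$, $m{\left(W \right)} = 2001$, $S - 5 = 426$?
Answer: $2001 - 431 i \sqrt{1486} \approx 2001.0 - 16614.0 i$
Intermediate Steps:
$S = 431$ ($S = 5 + 426 = 431$)
$l{\left(x \right)} = 431 \sqrt{x}$
$m{\left(-532 \right)} - l{\left(-1486 \right)} = 2001 - 431 \sqrt{-1486} = 2001 - 431 i \sqrt{1486}$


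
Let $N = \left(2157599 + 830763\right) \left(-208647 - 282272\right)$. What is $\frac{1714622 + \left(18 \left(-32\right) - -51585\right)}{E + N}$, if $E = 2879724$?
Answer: $- \frac{1765631}{1467040804954} \approx -1.2035 \cdot 10^{-6}$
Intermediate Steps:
$N = -1467043684678$ ($N = 2988362 \left(-490919\right) = -1467043684678$)
$\frac{1714622 + \left(18 \left(-32\right) - -51585\right)}{E + N} = \frac{1714622 + \left(18 \left(-32\right) - -51585\right)}{2879724 - 1467043684678} = \frac{1714622 + \left(-576 + 51585\right)}{-1467040804954} = \left(1714622 + 51009\right) \left(- \frac{1}{1467040804954}\right) = 1765631 \left(- \frac{1}{1467040804954}\right) = - \frac{1765631}{1467040804954}$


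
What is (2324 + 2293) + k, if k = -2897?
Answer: 1720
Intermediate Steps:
(2324 + 2293) + k = (2324 + 2293) - 2897 = 4617 - 2897 = 1720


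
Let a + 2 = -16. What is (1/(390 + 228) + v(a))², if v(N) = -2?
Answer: 1525225/381924 ≈ 3.9935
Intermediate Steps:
a = -18 (a = -2 - 16 = -18)
(1/(390 + 228) + v(a))² = (1/(390 + 228) - 2)² = (1/618 - 2)² = (-1235/618)² = 1525225/381924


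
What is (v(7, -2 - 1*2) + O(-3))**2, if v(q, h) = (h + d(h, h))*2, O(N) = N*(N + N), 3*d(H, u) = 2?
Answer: 1156/9 ≈ 128.44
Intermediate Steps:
d(H, u) = 2/3 (d(H, u) = (1/3)*2 = 2/3)
O(N) = 2*N**2 (O(N) = N*(2*N) = 2*N**2)
v(q, h) = 4/3 + 2*h (v(q, h) = (h + 2/3)*2 = (2/3 + h)*2 = 4/3 + 2*h)
(v(7, -2 - 1*2) + O(-3))**2 = ((4/3 + 2*(-2 - 1*2)) + 2*(-3)**2)**2 = ((4/3 + 2*(-2 - 2)) + 2*9)**2 = ((4/3 + 2*(-4)) + 18)**2 = ((4/3 - 8) + 18)**2 = (-20/3 + 18)**2 = (34/3)**2 = 1156/9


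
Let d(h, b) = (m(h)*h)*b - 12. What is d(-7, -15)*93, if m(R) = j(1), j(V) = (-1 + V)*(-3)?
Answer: -1116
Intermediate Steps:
j(V) = 3 - 3*V
m(R) = 0 (m(R) = 3 - 3*1 = 3 - 3 = 0)
d(h, b) = -12 (d(h, b) = (0*h)*b - 12 = 0*b - 12 = 0 - 12 = -12)
d(-7, -15)*93 = -12*93 = -1116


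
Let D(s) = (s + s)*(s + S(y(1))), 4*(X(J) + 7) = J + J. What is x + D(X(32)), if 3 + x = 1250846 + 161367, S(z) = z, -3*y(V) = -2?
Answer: 1412384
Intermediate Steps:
y(V) = ⅔ (y(V) = -⅓*(-2) = ⅔)
x = 1412210 (x = -3 + (1250846 + 161367) = -3 + 1412213 = 1412210)
X(J) = -7 + J/2 (X(J) = -7 + (J + J)/4 = -7 + (2*J)/4 = -7 + J/2)
D(s) = 2*s*(⅔ + s) (D(s) = (s + s)*(s + ⅔) = (2*s)*(⅔ + s) = 2*s*(⅔ + s))
x + D(X(32)) = 1412210 + 2*(-7 + (½)*32)*(2 + 3*(-7 + (½)*32))/3 = 1412210 + 2*(-7 + 16)*(2 + 3*(-7 + 16))/3 = 1412210 + (⅔)*9*(2 + 3*9) = 1412210 + (⅔)*9*(2 + 27) = 1412210 + (⅔)*9*29 = 1412210 + 174 = 1412384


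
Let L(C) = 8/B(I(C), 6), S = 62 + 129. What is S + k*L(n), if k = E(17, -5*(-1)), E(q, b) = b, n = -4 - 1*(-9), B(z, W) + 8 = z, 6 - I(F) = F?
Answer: 1297/7 ≈ 185.29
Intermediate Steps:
I(F) = 6 - F
B(z, W) = -8 + z
n = 5 (n = -4 + 9 = 5)
k = 5 (k = -5*(-1) = 5)
S = 191
L(C) = 8/(-2 - C) (L(C) = 8/(-8 + (6 - C)) = 8/(-2 - C))
S + k*L(n) = 191 + 5*(-8/(2 + 5)) = 191 + 5*(-8/7) = 191 - 40/7 = 1297/7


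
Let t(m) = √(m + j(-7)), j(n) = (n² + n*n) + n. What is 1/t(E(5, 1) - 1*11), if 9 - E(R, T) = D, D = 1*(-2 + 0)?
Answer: √91/91 ≈ 0.10483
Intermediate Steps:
j(n) = n + 2*n² (j(n) = (n² + n²) + n = 2*n² + n = n + 2*n²)
D = -2 (D = 1*(-2) = -2)
E(R, T) = 11 (E(R, T) = 9 - 1*(-2) = 9 + 2 = 11)
t(m) = √(91 + m) (t(m) = √(m - 7*(1 + 2*(-7))) = √(m - 7*(1 - 14)) = √(m - 7*(-13)) = √(m + 91) = √(91 + m))
1/t(E(5, 1) - 1*11) = 1/(√(91 + (11 - 1*11))) = 1/(√(91 + (11 - 11))) = 1/(√(91 + 0)) = 1/(√91) = √91/91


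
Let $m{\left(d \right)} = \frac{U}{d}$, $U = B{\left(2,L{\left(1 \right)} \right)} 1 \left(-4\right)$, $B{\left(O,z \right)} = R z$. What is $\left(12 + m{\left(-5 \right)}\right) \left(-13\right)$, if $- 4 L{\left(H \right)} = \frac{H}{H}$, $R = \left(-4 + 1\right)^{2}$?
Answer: $- \frac{663}{5} \approx -132.6$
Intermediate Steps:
$R = 9$ ($R = \left(-3\right)^{2} = 9$)
$L{\left(H \right)} = - \frac{1}{4}$ ($L{\left(H \right)} = - \frac{H \frac{1}{H}}{4} = \left(- \frac{1}{4}\right) 1 = - \frac{1}{4}$)
$B{\left(O,z \right)} = 9 z$
$U = 9$ ($U = 9 \left(- \frac{1}{4}\right) 1 \left(-4\right) = \left(- \frac{9}{4}\right) 1 \left(-4\right) = \left(- \frac{9}{4}\right) \left(-4\right) = 9$)
$m{\left(d \right)} = \frac{9}{d}$
$\left(12 + m{\left(-5 \right)}\right) \left(-13\right) = \left(12 + \frac{9}{-5}\right) \left(-13\right) = \left(12 + 9 \left(- \frac{1}{5}\right)\right) \left(-13\right) = \left(12 - \frac{9}{5}\right) \left(-13\right) = \frac{51}{5} \left(-13\right) = - \frac{663}{5}$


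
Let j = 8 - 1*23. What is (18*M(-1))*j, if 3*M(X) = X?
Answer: 90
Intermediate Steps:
j = -15 (j = 8 - 23 = -15)
M(X) = X/3
(18*M(-1))*j = (18*((1/3)*(-1)))*(-15) = (18*(-1/3))*(-15) = -6*(-15) = 90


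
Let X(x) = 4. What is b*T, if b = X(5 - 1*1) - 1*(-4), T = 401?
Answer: 3208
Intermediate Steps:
b = 8 (b = 4 - 1*(-4) = 4 + 4 = 8)
b*T = 8*401 = 3208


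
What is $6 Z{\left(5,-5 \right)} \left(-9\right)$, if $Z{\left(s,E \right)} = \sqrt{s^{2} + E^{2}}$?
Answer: $- 270 \sqrt{2} \approx -381.84$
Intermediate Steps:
$Z{\left(s,E \right)} = \sqrt{E^{2} + s^{2}}$
$6 Z{\left(5,-5 \right)} \left(-9\right) = 6 \sqrt{\left(-5\right)^{2} + 5^{2}} \left(-9\right) = 6 \sqrt{25 + 25} \left(-9\right) = 6 \sqrt{50} \left(-9\right) = 6 \cdot 5 \sqrt{2} \left(-9\right) = 30 \sqrt{2} \left(-9\right) = - 270 \sqrt{2}$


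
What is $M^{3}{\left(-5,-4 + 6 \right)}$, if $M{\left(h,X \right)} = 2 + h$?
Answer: $-27$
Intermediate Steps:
$M^{3}{\left(-5,-4 + 6 \right)} = \left(2 - 5\right)^{3} = \left(-3\right)^{3} = -27$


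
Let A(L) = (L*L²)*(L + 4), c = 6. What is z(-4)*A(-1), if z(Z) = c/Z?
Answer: 9/2 ≈ 4.5000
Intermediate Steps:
z(Z) = 6/Z
A(L) = L³*(4 + L)
z(-4)*A(-1) = (6/(-4))*((-1)³*(4 - 1)) = (6*(-¼))*(-1*3) = -3/2*(-3) = 9/2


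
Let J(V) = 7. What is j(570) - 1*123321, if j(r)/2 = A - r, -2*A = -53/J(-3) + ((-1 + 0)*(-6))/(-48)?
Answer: -6969385/56 ≈ -1.2445e+5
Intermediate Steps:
A = 431/112 (A = -(-53/7 + ((-1 + 0)*(-6))/(-48))/2 = -(-53*1/7 - 1*(-6)*(-1/48))/2 = -(-53/7 + 6*(-1/48))/2 = -(-53/7 - 1/8)/2 = -1/2*(-431/56) = 431/112 ≈ 3.8482)
j(r) = 431/56 - 2*r (j(r) = 2*(431/112 - r) = 431/56 - 2*r)
j(570) - 1*123321 = (431/56 - 2*570) - 1*123321 = (431/56 - 1140) - 123321 = -63409/56 - 123321 = -6969385/56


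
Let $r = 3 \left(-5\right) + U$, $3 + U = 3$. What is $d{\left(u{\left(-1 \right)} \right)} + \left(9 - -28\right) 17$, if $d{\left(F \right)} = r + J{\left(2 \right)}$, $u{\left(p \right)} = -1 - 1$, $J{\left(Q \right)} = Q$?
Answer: $616$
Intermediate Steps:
$U = 0$ ($U = -3 + 3 = 0$)
$u{\left(p \right)} = -2$ ($u{\left(p \right)} = -1 - 1 = -2$)
$r = -15$ ($r = 3 \left(-5\right) + 0 = -15 + 0 = -15$)
$d{\left(F \right)} = -13$ ($d{\left(F \right)} = -15 + 2 = -13$)
$d{\left(u{\left(-1 \right)} \right)} + \left(9 - -28\right) 17 = -13 + \left(9 - -28\right) 17 = -13 + \left(9 + 28\right) 17 = -13 + 37 \cdot 17 = -13 + 629 = 616$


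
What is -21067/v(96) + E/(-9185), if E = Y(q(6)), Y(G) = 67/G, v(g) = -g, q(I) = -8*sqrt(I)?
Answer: 21067/96 + 67*sqrt(6)/440880 ≈ 219.45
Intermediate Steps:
E = -67*sqrt(6)/48 (E = 67/((-8*sqrt(6))) = 67*(-sqrt(6)/48) = -67*sqrt(6)/48 ≈ -3.4191)
-21067/v(96) + E/(-9185) = -21067/((-1*96)) - 67*sqrt(6)/48/(-9185) = -21067/(-96) - 67*sqrt(6)/48*(-1/9185) = -21067*(-1/96) + 67*sqrt(6)/440880 = 21067/96 + 67*sqrt(6)/440880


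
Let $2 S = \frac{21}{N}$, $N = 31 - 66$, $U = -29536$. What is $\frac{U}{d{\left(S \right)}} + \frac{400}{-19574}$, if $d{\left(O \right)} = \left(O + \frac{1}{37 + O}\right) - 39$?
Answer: $\frac{81604137480}{108508469} \approx 752.05$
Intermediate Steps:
$N = -35$ ($N = 31 - 66 = -35$)
$S = - \frac{3}{10}$ ($S = \frac{21 \frac{1}{-35}}{2} = \frac{21 \left(- \frac{1}{35}\right)}{2} = \frac{1}{2} \left(- \frac{3}{5}\right) = - \frac{3}{10} \approx -0.3$)
$d{\left(O \right)} = -39 + O + \frac{1}{37 + O}$
$\frac{U}{d{\left(S \right)}} + \frac{400}{-19574} = - \frac{29536}{\frac{1}{37 - \frac{3}{10}} \left(-1442 + \left(- \frac{3}{10}\right)^{2} - - \frac{3}{5}\right)} + \frac{400}{-19574} = - \frac{29536}{\frac{1}{\frac{367}{10}} \left(-1442 + \frac{9}{100} + \frac{3}{5}\right)} + 400 \left(- \frac{1}{19574}\right) = - \frac{29536}{\frac{10}{367} \left(- \frac{144131}{100}\right)} - \frac{200}{9787} = - \frac{29536}{- \frac{144131}{3670}} - \frac{200}{9787} = \left(-29536\right) \left(- \frac{3670}{144131}\right) - \frac{200}{9787} = \frac{8338240}{11087} - \frac{200}{9787} = \frac{81604137480}{108508469}$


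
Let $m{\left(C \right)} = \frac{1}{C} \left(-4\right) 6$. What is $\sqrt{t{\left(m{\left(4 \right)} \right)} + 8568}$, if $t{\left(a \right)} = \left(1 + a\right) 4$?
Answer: $2 \sqrt{2137} \approx 92.455$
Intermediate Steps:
$m{\left(C \right)} = - \frac{24}{C}$ ($m{\left(C \right)} = - \frac{4}{C} 6 = - \frac{24}{C}$)
$t{\left(a \right)} = 4 + 4 a$
$\sqrt{t{\left(m{\left(4 \right)} \right)} + 8568} = \sqrt{\left(4 + 4 \left(- \frac{24}{4}\right)\right) + 8568} = \sqrt{\left(4 + 4 \left(\left(-24\right) \frac{1}{4}\right)\right) + 8568} = \sqrt{\left(4 + 4 \left(-6\right)\right) + 8568} = \sqrt{\left(4 - 24\right) + 8568} = \sqrt{-20 + 8568} = \sqrt{8548} = 2 \sqrt{2137}$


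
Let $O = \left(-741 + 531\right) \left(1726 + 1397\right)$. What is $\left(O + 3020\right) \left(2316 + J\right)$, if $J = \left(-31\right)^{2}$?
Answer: $-2139258370$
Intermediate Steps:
$O = -655830$ ($O = \left(-210\right) 3123 = -655830$)
$J = 961$
$\left(O + 3020\right) \left(2316 + J\right) = \left(-655830 + 3020\right) \left(2316 + 961\right) = \left(-652810\right) 3277 = -2139258370$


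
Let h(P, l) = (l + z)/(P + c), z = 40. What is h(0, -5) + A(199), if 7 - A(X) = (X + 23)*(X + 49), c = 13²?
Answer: -9303246/169 ≈ -55049.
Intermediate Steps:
c = 169
A(X) = 7 - (23 + X)*(49 + X) (A(X) = 7 - (X + 23)*(X + 49) = 7 - (23 + X)*(49 + X))
h(P, l) = (40 + l)/(169 + P) (h(P, l) = (l + 40)/(P + 169) = (40 + l)/(169 + P))
h(0, -5) + A(199) = (40 - 5)/(169 + 0) + (-1120 - 1*199² - 72*199) = 35/169 + (-1120 - 1*39601 - 14328) = (1/169)*35 + (-1120 - 39601 - 14328) = 35/169 - 55049 = -9303246/169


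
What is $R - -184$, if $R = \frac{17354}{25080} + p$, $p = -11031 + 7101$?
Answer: $- \frac{46966163}{12540} \approx -3745.3$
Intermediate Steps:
$p = -3930$
$R = - \frac{49273523}{12540}$ ($R = \frac{17354}{25080} - 3930 = 17354 \cdot \frac{1}{25080} - 3930 = \frac{8677}{12540} - 3930 = - \frac{49273523}{12540} \approx -3929.3$)
$R - -184 = - \frac{49273523}{12540} - -184 = - \frac{49273523}{12540} + 184 = - \frac{46966163}{12540}$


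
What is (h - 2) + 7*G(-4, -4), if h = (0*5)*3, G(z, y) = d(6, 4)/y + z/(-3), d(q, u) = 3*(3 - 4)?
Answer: 151/12 ≈ 12.583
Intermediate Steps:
d(q, u) = -3 (d(q, u) = 3*(-1) = -3)
G(z, y) = -3/y - z/3 (G(z, y) = -3/y + z/(-3) = -3/y + z*(-⅓) = -3/y - z/3)
h = 0 (h = 0*3 = 0)
(h - 2) + 7*G(-4, -4) = (0 - 2) + 7*(-3/(-4) - ⅓*(-4)) = -2 + 7*(-3*(-¼) + 4/3) = -2 + 7*(¾ + 4/3) = -2 + 7*(25/12) = -2 + 175/12 = 151/12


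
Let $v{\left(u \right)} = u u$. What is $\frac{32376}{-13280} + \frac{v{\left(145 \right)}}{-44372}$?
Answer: $- \frac{26809373}{9207190} \approx -2.9118$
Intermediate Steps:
$v{\left(u \right)} = u^{2}$
$\frac{32376}{-13280} + \frac{v{\left(145 \right)}}{-44372} = \frac{32376}{-13280} + \frac{145^{2}}{-44372} = 32376 \left(- \frac{1}{13280}\right) + 21025 \left(- \frac{1}{44372}\right) = - \frac{4047}{1660} - \frac{21025}{44372} = - \frac{26809373}{9207190}$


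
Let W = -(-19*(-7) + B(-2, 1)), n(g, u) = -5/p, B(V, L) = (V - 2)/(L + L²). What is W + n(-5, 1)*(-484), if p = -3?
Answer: -2813/3 ≈ -937.67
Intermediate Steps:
B(V, L) = (-2 + V)/(L + L²)
n(g, u) = 5/3 (n(g, u) = -5/(-3) = -5*(-⅓) = 5/3)
W = -131 (W = -(-19*(-7) + (-2 - 2)/(1*(1 + 1))) = -(133 + 1*(-4)/2) = -(133 + 1*(½)*(-4)) = -(133 - 2) = -1*131 = -131)
W + n(-5, 1)*(-484) = -131 + (5/3)*(-484) = -131 - 2420/3 = -2813/3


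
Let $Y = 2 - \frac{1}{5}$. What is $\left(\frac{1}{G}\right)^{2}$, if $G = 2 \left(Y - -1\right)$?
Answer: $\frac{25}{784} \approx 0.031888$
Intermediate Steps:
$Y = \frac{9}{5}$ ($Y = 2 - \frac{1}{5} = \frac{9}{5} \approx 1.8$)
$G = \frac{28}{5}$ ($G = 2 \left(\frac{9}{5} - -1\right) = 2 \left(\frac{9}{5} + 1\right) = 2 \cdot \frac{14}{5} = \frac{28}{5} \approx 5.6$)
$\left(\frac{1}{G}\right)^{2} = \left(\frac{1}{\frac{28}{5}}\right)^{2} = \left(\frac{5}{28}\right)^{2} = \frac{25}{784}$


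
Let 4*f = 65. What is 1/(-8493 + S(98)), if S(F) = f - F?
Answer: -4/34299 ≈ -0.00011662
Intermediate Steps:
f = 65/4 (f = (¼)*65 = 65/4 ≈ 16.250)
S(F) = 65/4 - F
1/(-8493 + S(98)) = 1/(-8493 + (65/4 - 1*98)) = 1/(-8493 + (65/4 - 98)) = 1/(-8493 - 327/4) = 1/(-34299/4) = -4/34299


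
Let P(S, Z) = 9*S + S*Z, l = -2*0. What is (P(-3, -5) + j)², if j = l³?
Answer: 144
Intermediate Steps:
l = 0
j = 0 (j = 0³ = 0)
(P(-3, -5) + j)² = (-3*(9 - 5) + 0)² = (-3*4 + 0)² = (-12 + 0)² = (-12)² = 144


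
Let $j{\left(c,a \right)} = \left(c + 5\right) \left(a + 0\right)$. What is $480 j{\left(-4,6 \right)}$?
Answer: $2880$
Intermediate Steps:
$j{\left(c,a \right)} = a \left(5 + c\right)$ ($j{\left(c,a \right)} = \left(5 + c\right) a = a \left(5 + c\right)$)
$480 j{\left(-4,6 \right)} = 480 \cdot 6 \left(5 - 4\right) = 480 \cdot 6 \cdot 1 = 480 \cdot 6 = 2880$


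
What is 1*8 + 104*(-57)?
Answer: -5920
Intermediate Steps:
1*8 + 104*(-57) = 8 - 5928 = -5920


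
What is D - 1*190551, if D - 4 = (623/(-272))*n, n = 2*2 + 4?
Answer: -6479221/34 ≈ -1.9057e+5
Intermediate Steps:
n = 8 (n = 4 + 4 = 8)
D = -487/34 (D = 4 + (623/(-272))*8 = 4 + (623*(-1/272))*8 = 4 - 623/272*8 = 4 - 623/34 = -487/34 ≈ -14.324)
D - 1*190551 = -487/34 - 1*190551 = -487/34 - 190551 = -6479221/34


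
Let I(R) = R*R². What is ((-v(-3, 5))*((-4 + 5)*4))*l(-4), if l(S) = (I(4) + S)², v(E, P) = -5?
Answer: 72000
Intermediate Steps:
I(R) = R³
l(S) = (64 + S)² (l(S) = (4³ + S)² = (64 + S)²)
((-v(-3, 5))*((-4 + 5)*4))*l(-4) = ((-1*(-5))*((-4 + 5)*4))*(64 - 4)² = (5*(1*4))*60² = (5*4)*3600 = 20*3600 = 72000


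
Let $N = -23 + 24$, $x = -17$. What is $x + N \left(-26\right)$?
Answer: $-43$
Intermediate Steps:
$N = 1$
$x + N \left(-26\right) = -17 + 1 \left(-26\right) = -17 - 26 = -43$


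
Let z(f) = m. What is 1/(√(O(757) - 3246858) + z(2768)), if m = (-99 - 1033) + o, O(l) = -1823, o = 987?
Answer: -145/3269706 - I*√3248681/3269706 ≈ -4.4346e-5 - 0.00055125*I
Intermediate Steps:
m = -145 (m = (-99 - 1033) + 987 = -1132 + 987 = -145)
z(f) = -145
1/(√(O(757) - 3246858) + z(2768)) = 1/(√(-1823 - 3246858) - 145) = 1/(√(-3248681) - 145) = 1/(I*√3248681 - 145) = 1/(-145 + I*√3248681)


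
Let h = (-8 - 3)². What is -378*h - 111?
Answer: -45849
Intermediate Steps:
h = 121 (h = (-11)² = 121)
-378*h - 111 = -378*121 - 111 = -45738 - 111 = -45849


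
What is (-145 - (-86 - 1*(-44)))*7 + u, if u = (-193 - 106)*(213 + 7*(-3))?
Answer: -58129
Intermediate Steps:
u = -57408 (u = -299*(213 - 21) = -299*192 = -57408)
(-145 - (-86 - 1*(-44)))*7 + u = (-145 - (-86 - 1*(-44)))*7 - 57408 = (-145 - (-86 + 44))*7 - 57408 = (-145 - 1*(-42))*7 - 57408 = (-145 + 42)*7 - 57408 = -103*7 - 57408 = -721 - 57408 = -58129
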